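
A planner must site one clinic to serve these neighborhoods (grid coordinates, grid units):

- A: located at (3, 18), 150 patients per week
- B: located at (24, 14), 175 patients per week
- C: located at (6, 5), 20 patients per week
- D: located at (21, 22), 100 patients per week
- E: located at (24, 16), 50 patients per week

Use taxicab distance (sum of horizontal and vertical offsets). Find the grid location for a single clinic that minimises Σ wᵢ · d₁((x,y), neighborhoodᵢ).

Manhattan distance separates: Σwᵢ(|x−xᵢ|+|y−yᵢ|) = Σwᵢ|x−xᵢ| + Σwᵢ|y−yᵢ|, so x and y are optimised independently as 1-D weighted medians.
Total weight W = 495; half = 247.5.
x-coordinate, sorted with cumulative weight:
  x=3 (A, w=150) cum 150
  x=6 (C, w=20) cum 170
  x=21 (D, w=100) cum 270  ← median
  x=24 (B, w=175) cum 445
  x=24 (E, w=50) cum 495
⇒ x* = 21
y-coordinate, sorted with cumulative weight:
  y=5 (C, w=20) cum 20
  y=14 (B, w=175) cum 195
  y=16 (E, w=50) cum 245
  y=18 (A, w=150) cum 395  ← median
  y=22 (D, w=100) cum 495
⇒ y* = 18

(21, 18)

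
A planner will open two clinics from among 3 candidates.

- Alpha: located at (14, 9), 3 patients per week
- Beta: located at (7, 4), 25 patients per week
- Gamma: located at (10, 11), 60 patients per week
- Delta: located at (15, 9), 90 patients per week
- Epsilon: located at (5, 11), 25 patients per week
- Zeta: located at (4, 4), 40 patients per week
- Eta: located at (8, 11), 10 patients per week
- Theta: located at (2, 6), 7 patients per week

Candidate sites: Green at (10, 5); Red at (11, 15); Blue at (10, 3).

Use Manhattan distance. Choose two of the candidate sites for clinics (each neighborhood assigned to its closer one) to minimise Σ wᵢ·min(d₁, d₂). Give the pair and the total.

Evaluate every pair (each demand assigned to the nearer of the two):
  {Green, Red}: total = 1897
  {Green, Blue}: total = 1992
  {Red, Blue}: total = 2004
Best pair: {Green, Red} with total 1897.

{Green, Red}, total 1897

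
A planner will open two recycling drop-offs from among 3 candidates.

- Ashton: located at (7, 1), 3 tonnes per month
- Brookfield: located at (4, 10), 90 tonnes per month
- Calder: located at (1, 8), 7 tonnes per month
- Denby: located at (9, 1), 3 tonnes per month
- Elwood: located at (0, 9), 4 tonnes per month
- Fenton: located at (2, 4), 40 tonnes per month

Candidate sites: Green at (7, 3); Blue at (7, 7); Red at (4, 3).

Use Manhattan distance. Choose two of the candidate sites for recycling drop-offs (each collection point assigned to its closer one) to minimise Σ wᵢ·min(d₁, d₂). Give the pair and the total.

Evaluate every pair (each demand assigned to the nearer of the two):
  {Blue, Red}: total = 781
  {Green, Red}: total = 864
  {Green, Blue}: total = 883
Best pair: {Blue, Red} with total 781.

{Blue, Red}, total 781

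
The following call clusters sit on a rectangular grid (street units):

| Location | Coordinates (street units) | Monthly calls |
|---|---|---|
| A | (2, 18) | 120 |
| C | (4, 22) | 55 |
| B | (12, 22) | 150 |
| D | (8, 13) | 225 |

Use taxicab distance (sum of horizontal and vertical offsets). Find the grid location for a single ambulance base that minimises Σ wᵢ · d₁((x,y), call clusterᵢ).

(8, 18)

Manhattan distance separates: Σwᵢ(|x−xᵢ|+|y−yᵢ|) = Σwᵢ|x−xᵢ| + Σwᵢ|y−yᵢ|, so x and y are optimised independently as 1-D weighted medians.
Total weight W = 550; half = 275.
x-coordinate, sorted with cumulative weight:
  x=2 (A, w=120) cum 120
  x=4 (C, w=55) cum 175
  x=8 (D, w=225) cum 400  ← median
  x=12 (B, w=150) cum 550
⇒ x* = 8
y-coordinate, sorted with cumulative weight:
  y=13 (D, w=225) cum 225
  y=18 (A, w=120) cum 345  ← median
  y=22 (C, w=55) cum 400
  y=22 (B, w=150) cum 550
⇒ y* = 18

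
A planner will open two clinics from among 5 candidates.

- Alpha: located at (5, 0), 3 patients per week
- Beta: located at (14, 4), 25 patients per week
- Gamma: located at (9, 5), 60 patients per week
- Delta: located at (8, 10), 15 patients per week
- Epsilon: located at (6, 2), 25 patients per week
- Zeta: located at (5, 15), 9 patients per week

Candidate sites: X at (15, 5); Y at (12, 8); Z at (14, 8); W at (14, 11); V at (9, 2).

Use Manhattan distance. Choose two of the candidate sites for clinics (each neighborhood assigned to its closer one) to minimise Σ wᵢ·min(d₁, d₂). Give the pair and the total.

{X, V}, total 611

Evaluate every pair (each demand assigned to the nearer of the two):
  {X, V}: total = 611
  {Z, V}: total = 637
  {Y, V}: total = 639
  {W, V}: total = 670
  {X, Y}: total = 971
  {X, W}: total = 977
  {X, Z}: total = 1019
  {Y, Z}: total = 1021
  {Y, W}: total = 1062
  {Z, W}: total = 1203
Best pair: {X, V} with total 611.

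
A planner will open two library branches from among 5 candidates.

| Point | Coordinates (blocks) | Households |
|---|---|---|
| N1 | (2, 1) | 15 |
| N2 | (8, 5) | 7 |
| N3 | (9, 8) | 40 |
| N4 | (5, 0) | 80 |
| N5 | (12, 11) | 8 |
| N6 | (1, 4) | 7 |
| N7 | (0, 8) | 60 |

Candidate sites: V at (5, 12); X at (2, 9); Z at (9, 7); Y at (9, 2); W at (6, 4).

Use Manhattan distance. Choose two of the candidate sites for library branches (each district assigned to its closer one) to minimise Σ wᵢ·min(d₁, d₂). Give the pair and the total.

Evaluate every pair (each demand assigned to the nearer of the two):
  {X, W}: total = 1117
  {X, Y}: total = 1186
  {Z, W}: total = 1257
  {X, Z}: total = 1339
  {Z, Y}: total = 1387
  {V, W}: total = 1445
  {Y, W}: total = 1497
  {V, Y}: total = 1542
  {V, X}: total = 1756
  {V, Z}: total = 1809
Best pair: {X, W} with total 1117.

{X, W}, total 1117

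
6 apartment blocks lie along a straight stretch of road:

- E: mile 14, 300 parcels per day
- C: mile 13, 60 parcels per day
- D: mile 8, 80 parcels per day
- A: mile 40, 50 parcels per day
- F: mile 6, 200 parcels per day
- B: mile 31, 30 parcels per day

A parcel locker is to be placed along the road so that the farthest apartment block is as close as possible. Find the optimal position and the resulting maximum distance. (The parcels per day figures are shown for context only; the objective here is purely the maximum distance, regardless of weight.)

The 1-center on a line is the midpoint of the two extreme points: leftmost at 6, rightmost at 40.
Optimal location = (6 + 40)/2 = 23; maximum distance = (40 − 6)/2 = 17.

location 23, max distance 17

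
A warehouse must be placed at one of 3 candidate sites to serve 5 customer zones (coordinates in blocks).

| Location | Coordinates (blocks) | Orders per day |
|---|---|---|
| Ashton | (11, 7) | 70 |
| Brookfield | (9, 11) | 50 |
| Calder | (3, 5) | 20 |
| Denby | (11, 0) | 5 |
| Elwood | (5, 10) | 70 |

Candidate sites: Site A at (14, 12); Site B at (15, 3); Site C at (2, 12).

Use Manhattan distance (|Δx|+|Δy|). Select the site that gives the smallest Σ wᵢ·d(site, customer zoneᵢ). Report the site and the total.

Total weighted distance at each candidate:
  Site A (14, 12): total = 2065
  Site B (15, 3): total = 2765
  Site C (2, 12): total = 1995
Minimum is at Site C with total 1995 blocks.

Site C, total 1995 blocks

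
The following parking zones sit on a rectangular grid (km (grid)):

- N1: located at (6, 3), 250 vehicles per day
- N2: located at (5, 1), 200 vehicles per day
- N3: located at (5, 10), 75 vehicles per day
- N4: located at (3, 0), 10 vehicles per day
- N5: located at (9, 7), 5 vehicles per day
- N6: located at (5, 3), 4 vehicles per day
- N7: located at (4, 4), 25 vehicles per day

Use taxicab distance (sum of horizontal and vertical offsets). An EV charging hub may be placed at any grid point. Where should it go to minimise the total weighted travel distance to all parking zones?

Manhattan distance separates: Σwᵢ(|x−xᵢ|+|y−yᵢ|) = Σwᵢ|x−xᵢ| + Σwᵢ|y−yᵢ|, so x and y are optimised independently as 1-D weighted medians.
Total weight W = 569; half = 284.5.
x-coordinate, sorted with cumulative weight:
  x=3 (N4, w=10) cum 10
  x=4 (N7, w=25) cum 35
  x=5 (N2, w=200) cum 235
  x=5 (N3, w=75) cum 310  ← median
  x=5 (N6, w=4) cum 314
  x=6 (N1, w=250) cum 564
  x=9 (N5, w=5) cum 569
⇒ x* = 5
y-coordinate, sorted with cumulative weight:
  y=0 (N4, w=10) cum 10
  y=1 (N2, w=200) cum 210
  y=3 (N1, w=250) cum 460  ← median
  y=3 (N6, w=4) cum 464
  y=4 (N7, w=25) cum 489
  y=7 (N5, w=5) cum 494
  y=10 (N3, w=75) cum 569
⇒ y* = 3

(5, 3)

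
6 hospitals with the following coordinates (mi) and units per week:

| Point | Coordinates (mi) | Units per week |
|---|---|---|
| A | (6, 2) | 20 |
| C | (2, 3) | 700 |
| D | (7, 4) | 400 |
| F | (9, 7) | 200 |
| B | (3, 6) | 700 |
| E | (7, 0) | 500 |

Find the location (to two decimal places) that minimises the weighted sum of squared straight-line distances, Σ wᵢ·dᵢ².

The minimiser of Σwᵢ‖p−pᵢ‖² is the weighted centroid p* = (Σwᵢpᵢ)/(Σwᵢ).
Σwᵢ = 2520.
Σwᵢxᵢ = 20·6 + 700·2 + 400·7 + 200·9 + 700·3 + 500·7 = 11720.
Σwᵢyᵢ = 20·2 + 700·3 + 400·4 + 200·7 + 700·6 + 500·0 = 9340.
x* = 11720/2520 = 4.65, y* = 9340/2520 = 3.71.

(4.65, 3.71)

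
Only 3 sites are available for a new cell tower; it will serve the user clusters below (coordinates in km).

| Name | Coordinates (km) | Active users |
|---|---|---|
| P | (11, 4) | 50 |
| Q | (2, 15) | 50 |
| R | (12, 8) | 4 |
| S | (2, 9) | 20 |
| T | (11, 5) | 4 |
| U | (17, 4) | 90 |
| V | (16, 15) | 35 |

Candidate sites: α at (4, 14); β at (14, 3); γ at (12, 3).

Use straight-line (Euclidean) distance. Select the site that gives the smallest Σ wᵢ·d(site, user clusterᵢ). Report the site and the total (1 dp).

Total weighted distance at each candidate:
  α (4, 14): total = 2813.0
  β (14, 3): total = 2021.3
  γ (12, 3): total = 2015.5
Minimum is at γ with total 2015.5 km.

γ, total 2015.5 km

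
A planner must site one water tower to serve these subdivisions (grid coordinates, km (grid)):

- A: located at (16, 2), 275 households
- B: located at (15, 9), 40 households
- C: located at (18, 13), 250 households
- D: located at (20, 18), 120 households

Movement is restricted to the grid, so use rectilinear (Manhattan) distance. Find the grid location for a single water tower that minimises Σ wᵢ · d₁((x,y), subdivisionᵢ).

Manhattan distance separates: Σwᵢ(|x−xᵢ|+|y−yᵢ|) = Σwᵢ|x−xᵢ| + Σwᵢ|y−yᵢ|, so x and y are optimised independently as 1-D weighted medians.
Total weight W = 685; half = 342.5.
x-coordinate, sorted with cumulative weight:
  x=15 (B, w=40) cum 40
  x=16 (A, w=275) cum 315
  x=18 (C, w=250) cum 565  ← median
  x=20 (D, w=120) cum 685
⇒ x* = 18
y-coordinate, sorted with cumulative weight:
  y=2 (A, w=275) cum 275
  y=9 (B, w=40) cum 315
  y=13 (C, w=250) cum 565  ← median
  y=18 (D, w=120) cum 685
⇒ y* = 13

(18, 13)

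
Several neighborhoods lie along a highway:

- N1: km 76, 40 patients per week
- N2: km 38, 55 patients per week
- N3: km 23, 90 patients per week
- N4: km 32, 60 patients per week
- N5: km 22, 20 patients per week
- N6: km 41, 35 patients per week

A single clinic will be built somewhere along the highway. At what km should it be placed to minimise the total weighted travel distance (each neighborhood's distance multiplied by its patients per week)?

x = 32

For a sum of weighted absolute distances on a line, the optimum is the weighted median (not the mean). Total weight W = 300; half-weight = 150.
Sort by position and accumulate weight:
  km 22 (N5, w=20) → cum 20
  km 23 (N3, w=90) → cum 110
  km 32 (N4, w=60) → cum 170  ≥ 150 → median here
  km 38 (N2, w=55) → cum 225
  km 41 (N6, w=35) → cum 260
  km 76 (N1, w=40) → cum 300
Optimal location: km 32.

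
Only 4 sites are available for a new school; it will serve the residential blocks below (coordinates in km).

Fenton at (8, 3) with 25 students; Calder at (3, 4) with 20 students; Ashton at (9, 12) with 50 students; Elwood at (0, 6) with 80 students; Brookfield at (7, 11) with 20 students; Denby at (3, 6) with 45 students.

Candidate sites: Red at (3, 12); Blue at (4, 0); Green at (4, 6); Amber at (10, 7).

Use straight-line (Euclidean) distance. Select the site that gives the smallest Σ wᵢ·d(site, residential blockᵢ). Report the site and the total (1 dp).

Green, total 1041.9 km

Total weighted distance at each candidate:
  Red (3, 12): total = 1606.5
  Blue (4, 0): total = 1936.1
  Green (4, 6): total = 1041.9
  Amber (10, 7): total = 1741.3
Minimum is at Green with total 1041.9 km.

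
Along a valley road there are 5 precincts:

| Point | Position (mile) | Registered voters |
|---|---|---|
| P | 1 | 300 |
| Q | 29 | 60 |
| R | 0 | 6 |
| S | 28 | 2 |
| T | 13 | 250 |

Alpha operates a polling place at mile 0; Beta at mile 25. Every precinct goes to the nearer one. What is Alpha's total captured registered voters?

The indifferent point is the midpoint (0+25)/2 = 12.5; precincts left of it (closer to Alpha at 0) go to Alpha, those right go to Beta.
  R at 0 (w=6) → Alpha
  P at 1 (w=300) → Alpha
  T at 13 (w=250) → Beta
  S at 28 (w=2) → Beta
  Q at 29 (w=60) → Beta
Alpha captures 306; Beta captures 312.

306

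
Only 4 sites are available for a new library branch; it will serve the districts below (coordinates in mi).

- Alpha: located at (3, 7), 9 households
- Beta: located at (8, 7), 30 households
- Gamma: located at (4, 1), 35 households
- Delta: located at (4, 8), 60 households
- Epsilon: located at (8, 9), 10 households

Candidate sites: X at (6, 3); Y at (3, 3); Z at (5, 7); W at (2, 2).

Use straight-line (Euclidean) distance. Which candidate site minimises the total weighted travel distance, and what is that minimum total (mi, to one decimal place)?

Z, total 441.8 mi

Total weighted distance at each candidate:
  X (6, 3): total = 664.5
  Y (3, 3): total = 690.4
  Z (5, 7): total = 441.8
  W (2, 2): total = 830.1
Minimum is at Z with total 441.8 mi.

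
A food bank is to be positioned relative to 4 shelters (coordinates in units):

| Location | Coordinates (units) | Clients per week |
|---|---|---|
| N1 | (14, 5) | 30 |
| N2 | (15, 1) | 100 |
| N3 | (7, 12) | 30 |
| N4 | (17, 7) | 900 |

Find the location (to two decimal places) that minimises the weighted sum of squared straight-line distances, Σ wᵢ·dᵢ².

The minimiser of Σwᵢ‖p−pᵢ‖² is the weighted centroid p* = (Σwᵢpᵢ)/(Σwᵢ).
Σwᵢ = 1060.
Σwᵢxᵢ = 30·14 + 100·15 + 30·7 + 900·17 = 17430.
Σwᵢyᵢ = 30·5 + 100·1 + 30·12 + 900·7 = 6910.
x* = 17430/1060 = 16.44, y* = 6910/1060 = 6.52.

(16.44, 6.52)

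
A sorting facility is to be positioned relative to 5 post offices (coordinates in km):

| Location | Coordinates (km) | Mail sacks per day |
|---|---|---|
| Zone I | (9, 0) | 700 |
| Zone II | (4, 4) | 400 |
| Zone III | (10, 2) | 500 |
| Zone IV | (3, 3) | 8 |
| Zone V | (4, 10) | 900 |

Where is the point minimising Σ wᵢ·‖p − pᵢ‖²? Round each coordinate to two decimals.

(6.59, 4.63)

The minimiser of Σwᵢ‖p−pᵢ‖² is the weighted centroid p* = (Σwᵢpᵢ)/(Σwᵢ).
Σwᵢ = 2508.
Σwᵢxᵢ = 700·9 + 400·4 + 500·10 + 8·3 + 900·4 = 16524.
Σwᵢyᵢ = 700·0 + 400·4 + 500·2 + 8·3 + 900·10 = 11624.
x* = 16524/2508 = 6.59, y* = 11624/2508 = 4.63.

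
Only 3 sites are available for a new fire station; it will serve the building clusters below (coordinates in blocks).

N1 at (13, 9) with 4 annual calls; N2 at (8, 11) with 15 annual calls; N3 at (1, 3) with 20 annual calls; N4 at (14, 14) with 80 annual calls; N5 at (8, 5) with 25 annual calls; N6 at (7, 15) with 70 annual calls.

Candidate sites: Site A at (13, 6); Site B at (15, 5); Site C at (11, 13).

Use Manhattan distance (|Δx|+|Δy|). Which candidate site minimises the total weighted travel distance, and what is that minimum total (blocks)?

Total weighted distance at each candidate:
  Site A (13, 6): total = 2382
  Site B (15, 5): total = 2774
  Site C (11, 13): total = 1514
Minimum is at Site C with total 1514 blocks.

Site C, total 1514 blocks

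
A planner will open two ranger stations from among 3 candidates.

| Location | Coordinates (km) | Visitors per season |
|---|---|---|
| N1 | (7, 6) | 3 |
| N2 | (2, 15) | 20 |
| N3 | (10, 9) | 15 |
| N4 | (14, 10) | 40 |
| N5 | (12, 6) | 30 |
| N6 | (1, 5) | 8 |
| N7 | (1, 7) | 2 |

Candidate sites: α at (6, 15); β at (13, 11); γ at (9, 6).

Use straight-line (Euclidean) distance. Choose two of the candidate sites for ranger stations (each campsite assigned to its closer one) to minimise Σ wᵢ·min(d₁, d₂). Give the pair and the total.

{α, β}, total 475.4

Evaluate every pair (each demand assigned to the nearer of the two):
  {α, β}: total = 475.4
  {β, γ}: total = 508.7
  {α, γ}: total = 560.2
Best pair: {α, β} with total 475.4.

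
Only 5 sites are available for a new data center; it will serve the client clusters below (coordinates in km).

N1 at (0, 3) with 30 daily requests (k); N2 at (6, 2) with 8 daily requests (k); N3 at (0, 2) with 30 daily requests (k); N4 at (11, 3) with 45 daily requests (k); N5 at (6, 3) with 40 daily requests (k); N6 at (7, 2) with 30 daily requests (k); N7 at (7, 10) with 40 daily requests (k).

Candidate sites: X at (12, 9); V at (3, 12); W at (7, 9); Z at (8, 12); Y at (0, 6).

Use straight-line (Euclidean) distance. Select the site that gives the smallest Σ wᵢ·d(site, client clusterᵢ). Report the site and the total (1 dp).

W, total 1447.9 km

Total weighted distance at each candidate:
  X (12, 9): total = 1968.2
  V (3, 12): total = 2104.7
  W (7, 9): total = 1447.9
  Z (8, 12): total = 2013.6
  Y (0, 6): total = 1613.5
Minimum is at W with total 1447.9 km.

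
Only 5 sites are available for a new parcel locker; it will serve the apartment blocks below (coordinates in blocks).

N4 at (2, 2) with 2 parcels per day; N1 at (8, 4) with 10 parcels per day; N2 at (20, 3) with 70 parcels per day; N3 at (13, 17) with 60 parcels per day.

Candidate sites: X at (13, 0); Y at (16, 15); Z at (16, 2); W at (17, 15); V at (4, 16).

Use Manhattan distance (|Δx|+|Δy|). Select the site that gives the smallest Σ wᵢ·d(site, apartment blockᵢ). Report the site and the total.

Total weighted distance at each candidate:
  X (13, 0): total = 1836
  Y (16, 15): total = 1664
  Z (16, 2): total = 1558
  W (17, 15): total = 1666
  V (4, 16): total = 2822
Minimum is at Z with total 1558 blocks.

Z, total 1558 blocks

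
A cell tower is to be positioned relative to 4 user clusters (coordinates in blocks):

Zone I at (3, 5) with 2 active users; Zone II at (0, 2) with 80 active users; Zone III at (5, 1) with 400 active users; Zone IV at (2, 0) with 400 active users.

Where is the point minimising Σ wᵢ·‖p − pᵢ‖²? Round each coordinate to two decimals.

(3.18, 0.65)

The minimiser of Σwᵢ‖p−pᵢ‖² is the weighted centroid p* = (Σwᵢpᵢ)/(Σwᵢ).
Σwᵢ = 882.
Σwᵢxᵢ = 2·3 + 80·0 + 400·5 + 400·2 = 2806.
Σwᵢyᵢ = 2·5 + 80·2 + 400·1 + 400·0 = 570.
x* = 2806/882 = 3.18, y* = 570/882 = 0.65.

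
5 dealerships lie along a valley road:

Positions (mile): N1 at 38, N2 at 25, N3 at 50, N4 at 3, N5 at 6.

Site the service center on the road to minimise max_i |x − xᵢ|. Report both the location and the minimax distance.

location 26.5, max distance 23.5

The 1-center on a line is the midpoint of the two extreme points: leftmost at 3, rightmost at 50.
Optimal location = (3 + 50)/2 = 26.5; maximum distance = (50 − 3)/2 = 23.5.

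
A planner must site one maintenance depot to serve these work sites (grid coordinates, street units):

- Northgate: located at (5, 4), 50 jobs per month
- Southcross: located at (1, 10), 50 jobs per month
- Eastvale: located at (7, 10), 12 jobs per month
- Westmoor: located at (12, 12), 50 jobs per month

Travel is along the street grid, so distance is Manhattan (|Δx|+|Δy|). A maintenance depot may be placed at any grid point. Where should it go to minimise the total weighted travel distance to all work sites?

Manhattan distance separates: Σwᵢ(|x−xᵢ|+|y−yᵢ|) = Σwᵢ|x−xᵢ| + Σwᵢ|y−yᵢ|, so x and y are optimised independently as 1-D weighted medians.
Total weight W = 162; half = 81.
x-coordinate, sorted with cumulative weight:
  x=1 (Southcross, w=50) cum 50
  x=5 (Northgate, w=50) cum 100  ← median
  x=7 (Eastvale, w=12) cum 112
  x=12 (Westmoor, w=50) cum 162
⇒ x* = 5
y-coordinate, sorted with cumulative weight:
  y=4 (Northgate, w=50) cum 50
  y=10 (Southcross, w=50) cum 100  ← median
  y=10 (Eastvale, w=12) cum 112
  y=12 (Westmoor, w=50) cum 162
⇒ y* = 10

(5, 10)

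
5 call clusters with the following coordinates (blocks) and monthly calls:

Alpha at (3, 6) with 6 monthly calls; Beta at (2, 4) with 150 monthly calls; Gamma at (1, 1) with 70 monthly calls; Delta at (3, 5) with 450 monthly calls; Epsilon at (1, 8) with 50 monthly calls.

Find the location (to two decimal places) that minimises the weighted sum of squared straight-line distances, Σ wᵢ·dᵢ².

(2.46, 4.62)

The minimiser of Σwᵢ‖p−pᵢ‖² is the weighted centroid p* = (Σwᵢpᵢ)/(Σwᵢ).
Σwᵢ = 726.
Σwᵢxᵢ = 6·3 + 150·2 + 70·1 + 450·3 + 50·1 = 1788.
Σwᵢyᵢ = 6·6 + 150·4 + 70·1 + 450·5 + 50·8 = 3356.
x* = 1788/726 = 2.46, y* = 3356/726 = 4.62.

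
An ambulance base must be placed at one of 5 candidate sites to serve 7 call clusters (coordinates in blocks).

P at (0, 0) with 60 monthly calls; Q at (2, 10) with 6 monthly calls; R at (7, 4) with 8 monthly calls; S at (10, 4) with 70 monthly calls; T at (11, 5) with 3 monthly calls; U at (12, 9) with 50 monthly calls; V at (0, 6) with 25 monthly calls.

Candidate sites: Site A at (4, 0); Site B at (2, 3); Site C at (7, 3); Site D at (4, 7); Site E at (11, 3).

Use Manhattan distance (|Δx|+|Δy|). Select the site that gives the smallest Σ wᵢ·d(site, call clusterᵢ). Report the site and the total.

Site C, total 1778 blocks

Total weighted distance at each candidate:
  Site A (4, 0): total = 2204
  Site B (2, 3): total = 1978
  Site C (7, 3): total = 1778
  Site D (4, 7): total = 2020
  Site E (11, 3): total = 1822
Minimum is at Site C with total 1778 blocks.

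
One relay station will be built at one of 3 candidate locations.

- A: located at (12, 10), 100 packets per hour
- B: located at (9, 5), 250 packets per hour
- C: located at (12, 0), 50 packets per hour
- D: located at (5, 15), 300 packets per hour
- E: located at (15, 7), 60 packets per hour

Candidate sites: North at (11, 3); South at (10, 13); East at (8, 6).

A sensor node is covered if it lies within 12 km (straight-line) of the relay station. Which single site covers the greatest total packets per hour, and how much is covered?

Coverage radius r = 12 km; a point is covered iff (Δx)²+(Δy)² ≤ 12² = 144.
  North (11, 3): covers {A, B, C, E} → 460
  South (10, 13): covers {A, B, D, E} → 710
  East (8, 6): covers {A, B, C, D, E} → 760
Maximum coverage at East: 760 packets per hour.

East, covering 760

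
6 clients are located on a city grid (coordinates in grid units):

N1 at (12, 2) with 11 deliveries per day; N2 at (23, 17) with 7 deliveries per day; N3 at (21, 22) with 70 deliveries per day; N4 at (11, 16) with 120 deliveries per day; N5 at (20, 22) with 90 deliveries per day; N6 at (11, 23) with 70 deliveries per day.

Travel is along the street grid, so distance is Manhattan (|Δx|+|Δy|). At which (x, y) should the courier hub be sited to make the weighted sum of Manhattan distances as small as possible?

(11, 22)

Manhattan distance separates: Σwᵢ(|x−xᵢ|+|y−yᵢ|) = Σwᵢ|x−xᵢ| + Σwᵢ|y−yᵢ|, so x and y are optimised independently as 1-D weighted medians.
Total weight W = 368; half = 184.
x-coordinate, sorted with cumulative weight:
  x=11 (N4, w=120) cum 120
  x=11 (N6, w=70) cum 190  ← median
  x=12 (N1, w=11) cum 201
  x=20 (N5, w=90) cum 291
  x=21 (N3, w=70) cum 361
  x=23 (N2, w=7) cum 368
⇒ x* = 11
y-coordinate, sorted with cumulative weight:
  y=2 (N1, w=11) cum 11
  y=16 (N4, w=120) cum 131
  y=17 (N2, w=7) cum 138
  y=22 (N3, w=70) cum 208  ← median
  y=22 (N5, w=90) cum 298
  y=23 (N6, w=70) cum 368
⇒ y* = 22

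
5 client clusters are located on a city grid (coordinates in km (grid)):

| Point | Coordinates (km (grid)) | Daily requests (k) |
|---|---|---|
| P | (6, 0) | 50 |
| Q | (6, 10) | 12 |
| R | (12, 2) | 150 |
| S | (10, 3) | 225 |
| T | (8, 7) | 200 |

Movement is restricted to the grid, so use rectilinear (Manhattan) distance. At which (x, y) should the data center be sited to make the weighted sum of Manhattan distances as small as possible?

Manhattan distance separates: Σwᵢ(|x−xᵢ|+|y−yᵢ|) = Σwᵢ|x−xᵢ| + Σwᵢ|y−yᵢ|, so x and y are optimised independently as 1-D weighted medians.
Total weight W = 637; half = 318.5.
x-coordinate, sorted with cumulative weight:
  x=6 (P, w=50) cum 50
  x=6 (Q, w=12) cum 62
  x=8 (T, w=200) cum 262
  x=10 (S, w=225) cum 487  ← median
  x=12 (R, w=150) cum 637
⇒ x* = 10
y-coordinate, sorted with cumulative weight:
  y=0 (P, w=50) cum 50
  y=2 (R, w=150) cum 200
  y=3 (S, w=225) cum 425  ← median
  y=7 (T, w=200) cum 625
  y=10 (Q, w=12) cum 637
⇒ y* = 3

(10, 3)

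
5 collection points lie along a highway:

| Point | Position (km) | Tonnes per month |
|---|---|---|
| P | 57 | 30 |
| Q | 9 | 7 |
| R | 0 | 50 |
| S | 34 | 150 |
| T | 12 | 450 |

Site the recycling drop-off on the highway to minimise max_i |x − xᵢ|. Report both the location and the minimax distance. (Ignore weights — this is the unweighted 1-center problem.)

The 1-center on a line is the midpoint of the two extreme points: leftmost at 0, rightmost at 57.
Optimal location = (0 + 57)/2 = 28.5; maximum distance = (57 − 0)/2 = 28.5.

location 28.5, max distance 28.5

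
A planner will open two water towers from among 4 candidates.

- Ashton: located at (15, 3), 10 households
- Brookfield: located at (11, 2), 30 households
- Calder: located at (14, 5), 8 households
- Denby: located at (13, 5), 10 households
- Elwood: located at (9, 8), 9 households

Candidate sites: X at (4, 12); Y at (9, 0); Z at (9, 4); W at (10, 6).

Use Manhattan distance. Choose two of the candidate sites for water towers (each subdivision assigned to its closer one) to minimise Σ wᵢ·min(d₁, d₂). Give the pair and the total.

Evaluate every pair (each demand assigned to the nearer of the two):
  {Z, W}: total = 297
  {Y, W}: total = 307
  {X, Z}: total = 324
  {Y, Z}: total = 324
  {X, W}: total = 337
  {X, Y}: total = 452
Best pair: {Z, W} with total 297.

{Z, W}, total 297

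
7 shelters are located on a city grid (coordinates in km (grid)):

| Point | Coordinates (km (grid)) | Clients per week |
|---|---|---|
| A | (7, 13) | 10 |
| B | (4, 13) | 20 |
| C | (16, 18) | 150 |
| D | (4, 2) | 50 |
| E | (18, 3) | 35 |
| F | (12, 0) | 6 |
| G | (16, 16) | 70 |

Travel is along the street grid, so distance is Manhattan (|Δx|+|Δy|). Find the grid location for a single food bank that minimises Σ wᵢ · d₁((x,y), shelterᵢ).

(16, 16)

Manhattan distance separates: Σwᵢ(|x−xᵢ|+|y−yᵢ|) = Σwᵢ|x−xᵢ| + Σwᵢ|y−yᵢ|, so x and y are optimised independently as 1-D weighted medians.
Total weight W = 341; half = 170.5.
x-coordinate, sorted with cumulative weight:
  x=4 (B, w=20) cum 20
  x=4 (D, w=50) cum 70
  x=7 (A, w=10) cum 80
  x=12 (F, w=6) cum 86
  x=16 (C, w=150) cum 236  ← median
  x=16 (G, w=70) cum 306
  x=18 (E, w=35) cum 341
⇒ x* = 16
y-coordinate, sorted with cumulative weight:
  y=0 (F, w=6) cum 6
  y=2 (D, w=50) cum 56
  y=3 (E, w=35) cum 91
  y=13 (A, w=10) cum 101
  y=13 (B, w=20) cum 121
  y=16 (G, w=70) cum 191  ← median
  y=18 (C, w=150) cum 341
⇒ y* = 16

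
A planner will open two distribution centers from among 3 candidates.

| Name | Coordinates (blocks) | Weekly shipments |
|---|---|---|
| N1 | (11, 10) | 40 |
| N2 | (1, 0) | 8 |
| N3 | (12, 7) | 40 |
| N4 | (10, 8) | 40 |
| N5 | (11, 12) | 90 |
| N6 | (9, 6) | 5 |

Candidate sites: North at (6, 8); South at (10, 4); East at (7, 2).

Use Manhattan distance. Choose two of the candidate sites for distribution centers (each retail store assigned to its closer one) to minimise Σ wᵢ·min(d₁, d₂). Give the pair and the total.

{South, East}, total 1529

Evaluate every pair (each demand assigned to the nearer of the two):
  {South, East}: total = 1529
  {North, South}: total = 1569
  {North, East}: total = 1619
Best pair: {South, East} with total 1529.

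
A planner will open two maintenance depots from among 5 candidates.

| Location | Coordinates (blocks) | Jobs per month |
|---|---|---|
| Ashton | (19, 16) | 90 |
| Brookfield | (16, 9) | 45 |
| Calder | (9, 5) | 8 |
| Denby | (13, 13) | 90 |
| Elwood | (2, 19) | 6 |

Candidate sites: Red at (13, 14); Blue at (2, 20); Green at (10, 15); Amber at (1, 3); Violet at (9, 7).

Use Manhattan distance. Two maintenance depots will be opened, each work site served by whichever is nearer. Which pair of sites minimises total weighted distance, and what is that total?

{Red, Blue}, total 1280

Evaluate every pair (each demand assigned to the nearer of the two):
  {Red, Blue}: total = 1280
  {Red, Violet}: total = 1282
  {Red, Green}: total = 1330
  {Red, Amber}: total = 1346
  {Green, Violet}: total = 1843
  {Blue, Green}: total = 1984
  {Green, Amber}: total = 2042
  {Blue, Violet}: total = 3037
  {Amber, Violet}: total = 3133
  {Blue, Amber}: total = 4541
Best pair: {Red, Blue} with total 1280.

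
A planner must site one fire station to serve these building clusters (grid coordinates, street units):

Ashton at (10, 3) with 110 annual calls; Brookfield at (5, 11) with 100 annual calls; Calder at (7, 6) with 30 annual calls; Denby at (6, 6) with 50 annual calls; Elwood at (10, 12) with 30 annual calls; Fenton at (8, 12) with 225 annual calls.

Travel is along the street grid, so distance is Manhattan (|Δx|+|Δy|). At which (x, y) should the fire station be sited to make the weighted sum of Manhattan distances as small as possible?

Manhattan distance separates: Σwᵢ(|x−xᵢ|+|y−yᵢ|) = Σwᵢ|x−xᵢ| + Σwᵢ|y−yᵢ|, so x and y are optimised independently as 1-D weighted medians.
Total weight W = 545; half = 272.5.
x-coordinate, sorted with cumulative weight:
  x=5 (Brookfield, w=100) cum 100
  x=6 (Denby, w=50) cum 150
  x=7 (Calder, w=30) cum 180
  x=8 (Fenton, w=225) cum 405  ← median
  x=10 (Ashton, w=110) cum 515
  x=10 (Elwood, w=30) cum 545
⇒ x* = 8
y-coordinate, sorted with cumulative weight:
  y=3 (Ashton, w=110) cum 110
  y=6 (Calder, w=30) cum 140
  y=6 (Denby, w=50) cum 190
  y=11 (Brookfield, w=100) cum 290  ← median
  y=12 (Elwood, w=30) cum 320
  y=12 (Fenton, w=225) cum 545
⇒ y* = 11

(8, 11)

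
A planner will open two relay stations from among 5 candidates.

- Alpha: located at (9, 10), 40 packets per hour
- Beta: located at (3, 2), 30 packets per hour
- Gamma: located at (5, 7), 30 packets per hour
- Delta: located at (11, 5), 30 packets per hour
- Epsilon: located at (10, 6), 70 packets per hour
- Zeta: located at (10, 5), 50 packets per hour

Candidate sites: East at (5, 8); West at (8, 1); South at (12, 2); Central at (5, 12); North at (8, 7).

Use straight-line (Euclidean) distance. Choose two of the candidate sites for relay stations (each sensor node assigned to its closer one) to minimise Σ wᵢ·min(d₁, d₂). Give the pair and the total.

Evaluate every pair (each demand assigned to the nearer of the two):
  {East, North}: total = 752.3
  {West, North}: total = 775.6
  {South, North}: total = 821.4
  {Central, North}: total = 834.7
  {East, South}: total = 986.8
  {East, West}: total = 1112.4
  {South, Central}: total = 1187.1
  {West, Central}: total = 1232.4
  {East, Central}: total = 1268.4
  {West, South}: total = 1284.2
Best pair: {East, North} with total 752.3.

{East, North}, total 752.3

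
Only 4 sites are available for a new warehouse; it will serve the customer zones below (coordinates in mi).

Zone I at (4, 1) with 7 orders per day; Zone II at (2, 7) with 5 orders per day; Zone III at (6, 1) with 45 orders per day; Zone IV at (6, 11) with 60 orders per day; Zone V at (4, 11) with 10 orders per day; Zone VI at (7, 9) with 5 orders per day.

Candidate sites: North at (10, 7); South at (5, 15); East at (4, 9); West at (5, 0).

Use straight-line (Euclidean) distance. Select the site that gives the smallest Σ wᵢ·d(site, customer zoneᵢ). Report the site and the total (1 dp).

East, total 645.9 mi

Total weighted distance at each candidate:
  North (10, 7): total = 853.4
  South (5, 15): total = 1092.8
  East (4, 9): total = 645.9
  West (5, 0): total = 930.9
Minimum is at East with total 645.9 mi.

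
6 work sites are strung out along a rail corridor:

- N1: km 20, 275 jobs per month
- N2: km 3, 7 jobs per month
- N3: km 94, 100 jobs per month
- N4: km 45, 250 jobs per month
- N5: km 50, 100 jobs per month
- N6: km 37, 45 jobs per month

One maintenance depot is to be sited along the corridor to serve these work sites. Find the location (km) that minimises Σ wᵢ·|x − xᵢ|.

x = 45

For a sum of weighted absolute distances on a line, the optimum is the weighted median (not the mean). Total weight W = 777; half-weight = 388.5.
Sort by position and accumulate weight:
  km 3 (N2, w=7) → cum 7
  km 20 (N1, w=275) → cum 282
  km 37 (N6, w=45) → cum 327
  km 45 (N4, w=250) → cum 577  ≥ 388.5 → median here
  km 50 (N5, w=100) → cum 677
  km 94 (N3, w=100) → cum 777
Optimal location: km 45.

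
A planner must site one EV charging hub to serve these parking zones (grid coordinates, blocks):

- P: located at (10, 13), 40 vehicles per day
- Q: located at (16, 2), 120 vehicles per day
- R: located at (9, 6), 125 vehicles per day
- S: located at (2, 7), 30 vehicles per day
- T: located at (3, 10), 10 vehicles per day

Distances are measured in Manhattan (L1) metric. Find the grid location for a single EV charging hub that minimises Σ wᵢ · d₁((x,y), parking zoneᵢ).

Manhattan distance separates: Σwᵢ(|x−xᵢ|+|y−yᵢ|) = Σwᵢ|x−xᵢ| + Σwᵢ|y−yᵢ|, so x and y are optimised independently as 1-D weighted medians.
Total weight W = 325; half = 162.5.
x-coordinate, sorted with cumulative weight:
  x=2 (S, w=30) cum 30
  x=3 (T, w=10) cum 40
  x=9 (R, w=125) cum 165  ← median
  x=10 (P, w=40) cum 205
  x=16 (Q, w=120) cum 325
⇒ x* = 9
y-coordinate, sorted with cumulative weight:
  y=2 (Q, w=120) cum 120
  y=6 (R, w=125) cum 245  ← median
  y=7 (S, w=30) cum 275
  y=10 (T, w=10) cum 285
  y=13 (P, w=40) cum 325
⇒ y* = 6

(9, 6)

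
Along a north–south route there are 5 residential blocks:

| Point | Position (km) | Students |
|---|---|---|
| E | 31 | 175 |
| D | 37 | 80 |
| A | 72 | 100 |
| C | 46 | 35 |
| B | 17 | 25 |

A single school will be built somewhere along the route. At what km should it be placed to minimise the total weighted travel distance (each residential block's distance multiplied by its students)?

For a sum of weighted absolute distances on a line, the optimum is the weighted median (not the mean). Total weight W = 415; half-weight = 207.5.
Sort by position and accumulate weight:
  km 17 (B, w=25) → cum 25
  km 31 (E, w=175) → cum 200
  km 37 (D, w=80) → cum 280  ≥ 207.5 → median here
  km 46 (C, w=35) → cum 315
  km 72 (A, w=100) → cum 415
Optimal location: km 37.

x = 37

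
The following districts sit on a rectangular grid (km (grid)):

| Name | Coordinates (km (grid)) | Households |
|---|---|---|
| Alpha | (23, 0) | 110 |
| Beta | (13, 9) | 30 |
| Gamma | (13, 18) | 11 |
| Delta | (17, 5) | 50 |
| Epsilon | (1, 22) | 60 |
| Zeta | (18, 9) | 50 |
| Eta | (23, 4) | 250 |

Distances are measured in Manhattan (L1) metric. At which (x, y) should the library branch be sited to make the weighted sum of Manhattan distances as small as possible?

Manhattan distance separates: Σwᵢ(|x−xᵢ|+|y−yᵢ|) = Σwᵢ|x−xᵢ| + Σwᵢ|y−yᵢ|, so x and y are optimised independently as 1-D weighted medians.
Total weight W = 561; half = 280.5.
x-coordinate, sorted with cumulative weight:
  x=1 (Epsilon, w=60) cum 60
  x=13 (Beta, w=30) cum 90
  x=13 (Gamma, w=11) cum 101
  x=17 (Delta, w=50) cum 151
  x=18 (Zeta, w=50) cum 201
  x=23 (Alpha, w=110) cum 311  ← median
  x=23 (Eta, w=250) cum 561
⇒ x* = 23
y-coordinate, sorted with cumulative weight:
  y=0 (Alpha, w=110) cum 110
  y=4 (Eta, w=250) cum 360  ← median
  y=5 (Delta, w=50) cum 410
  y=9 (Beta, w=30) cum 440
  y=9 (Zeta, w=50) cum 490
  y=18 (Gamma, w=11) cum 501
  y=22 (Epsilon, w=60) cum 561
⇒ y* = 4

(23, 4)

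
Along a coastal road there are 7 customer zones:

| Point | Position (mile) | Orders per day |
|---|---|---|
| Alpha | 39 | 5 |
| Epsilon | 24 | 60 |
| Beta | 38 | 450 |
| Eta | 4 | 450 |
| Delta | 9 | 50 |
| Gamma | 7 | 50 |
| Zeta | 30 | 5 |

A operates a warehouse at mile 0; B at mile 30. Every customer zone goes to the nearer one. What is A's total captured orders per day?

550

The indifferent point is the midpoint (0+30)/2 = 15; customer zones left of it (closer to A at 0) go to A, those right go to B.
  Eta at 4 (w=450) → A
  Gamma at 7 (w=50) → A
  Delta at 9 (w=50) → A
  Epsilon at 24 (w=60) → B
  Zeta at 30 (w=5) → B
  Beta at 38 (w=450) → B
  Alpha at 39 (w=5) → B
A captures 550; B captures 520.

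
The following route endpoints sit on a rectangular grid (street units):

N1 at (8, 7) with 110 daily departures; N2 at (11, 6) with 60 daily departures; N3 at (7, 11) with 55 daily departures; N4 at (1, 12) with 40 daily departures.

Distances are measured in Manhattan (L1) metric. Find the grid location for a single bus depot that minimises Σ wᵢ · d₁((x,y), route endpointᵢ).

Manhattan distance separates: Σwᵢ(|x−xᵢ|+|y−yᵢ|) = Σwᵢ|x−xᵢ| + Σwᵢ|y−yᵢ|, so x and y are optimised independently as 1-D weighted medians.
Total weight W = 265; half = 132.5.
x-coordinate, sorted with cumulative weight:
  x=1 (N4, w=40) cum 40
  x=7 (N3, w=55) cum 95
  x=8 (N1, w=110) cum 205  ← median
  x=11 (N2, w=60) cum 265
⇒ x* = 8
y-coordinate, sorted with cumulative weight:
  y=6 (N2, w=60) cum 60
  y=7 (N1, w=110) cum 170  ← median
  y=11 (N3, w=55) cum 225
  y=12 (N4, w=40) cum 265
⇒ y* = 7

(8, 7)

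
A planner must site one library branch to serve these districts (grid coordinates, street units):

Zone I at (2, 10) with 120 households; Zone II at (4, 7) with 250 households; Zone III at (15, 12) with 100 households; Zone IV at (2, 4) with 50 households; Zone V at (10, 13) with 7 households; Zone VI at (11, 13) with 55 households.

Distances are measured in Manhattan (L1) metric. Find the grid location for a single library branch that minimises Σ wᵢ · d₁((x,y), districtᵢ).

Manhattan distance separates: Σwᵢ(|x−xᵢ|+|y−yᵢ|) = Σwᵢ|x−xᵢ| + Σwᵢ|y−yᵢ|, so x and y are optimised independently as 1-D weighted medians.
Total weight W = 582; half = 291.
x-coordinate, sorted with cumulative weight:
  x=2 (Zone I, w=120) cum 120
  x=2 (Zone IV, w=50) cum 170
  x=4 (Zone II, w=250) cum 420  ← median
  x=10 (Zone V, w=7) cum 427
  x=11 (Zone VI, w=55) cum 482
  x=15 (Zone III, w=100) cum 582
⇒ x* = 4
y-coordinate, sorted with cumulative weight:
  y=4 (Zone IV, w=50) cum 50
  y=7 (Zone II, w=250) cum 300  ← median
  y=10 (Zone I, w=120) cum 420
  y=12 (Zone III, w=100) cum 520
  y=13 (Zone V, w=7) cum 527
  y=13 (Zone VI, w=55) cum 582
⇒ y* = 7

(4, 7)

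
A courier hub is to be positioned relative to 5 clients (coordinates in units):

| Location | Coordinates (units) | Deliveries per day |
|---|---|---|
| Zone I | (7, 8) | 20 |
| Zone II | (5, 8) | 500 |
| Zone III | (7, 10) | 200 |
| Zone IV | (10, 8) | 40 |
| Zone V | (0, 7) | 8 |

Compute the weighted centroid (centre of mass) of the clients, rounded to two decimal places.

The minimiser of Σwᵢ‖p−pᵢ‖² is the weighted centroid p* = (Σwᵢpᵢ)/(Σwᵢ).
Σwᵢ = 768.
Σwᵢxᵢ = 20·7 + 500·5 + 200·7 + 40·10 + 8·0 = 4440.
Σwᵢyᵢ = 20·8 + 500·8 + 200·10 + 40·8 + 8·7 = 6536.
x* = 4440/768 = 5.78, y* = 6536/768 = 8.51.

(5.78, 8.51)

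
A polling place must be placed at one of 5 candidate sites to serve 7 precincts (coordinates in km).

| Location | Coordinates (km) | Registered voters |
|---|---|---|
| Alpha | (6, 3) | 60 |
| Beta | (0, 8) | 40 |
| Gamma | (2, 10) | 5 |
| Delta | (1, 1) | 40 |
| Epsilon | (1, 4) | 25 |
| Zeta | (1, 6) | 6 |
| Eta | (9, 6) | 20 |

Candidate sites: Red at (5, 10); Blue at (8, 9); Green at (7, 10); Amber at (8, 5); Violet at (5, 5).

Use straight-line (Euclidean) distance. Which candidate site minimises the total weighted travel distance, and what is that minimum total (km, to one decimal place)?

Violet, total 833.1 km

Total weighted distance at each candidate:
  Red (5, 10): total = 1376.0
  Blue (8, 9): total = 1481.6
  Green (7, 10): total = 1518.0
  Amber (8, 5): total = 1120.5
  Violet (5, 5): total = 833.1
Minimum is at Violet with total 833.1 km.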